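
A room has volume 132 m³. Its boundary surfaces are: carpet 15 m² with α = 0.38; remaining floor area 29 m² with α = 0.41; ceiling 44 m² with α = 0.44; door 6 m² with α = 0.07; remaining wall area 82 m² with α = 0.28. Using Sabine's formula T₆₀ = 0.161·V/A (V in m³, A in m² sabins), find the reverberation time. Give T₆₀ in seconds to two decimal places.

Summing Sᵢαᵢ: 15·0.38 + 29·0.41 + 44·0.44 + 6·0.07 + 82·0.28 = 60.33 m².
T₆₀ = 0.161·V/A = 0.161·132/60.33 = 0.352 s.

0.35 s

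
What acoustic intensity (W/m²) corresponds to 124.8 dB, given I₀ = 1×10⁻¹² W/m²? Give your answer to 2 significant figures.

3.0 W/m²

I/I₀ = 10^(124.8/10) = 3.02e+12, so I = 3.02e+12 × 10⁻¹² W/m².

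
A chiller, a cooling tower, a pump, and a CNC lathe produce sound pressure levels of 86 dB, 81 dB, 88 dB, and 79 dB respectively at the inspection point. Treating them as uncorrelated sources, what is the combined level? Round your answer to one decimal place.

90.9 dB

Incoherent sources combine by intensity addition: L_total = 10·log₁₀(Σ 10^(L_i/10)).
Σ 10^(L/10) = 10^(86/10) + 10^(81/10) + 10^(88/10) + 10^(79/10) = 1.234e+09.
L_total = 10·log₁₀(1.234e+09) = 90.91 dB.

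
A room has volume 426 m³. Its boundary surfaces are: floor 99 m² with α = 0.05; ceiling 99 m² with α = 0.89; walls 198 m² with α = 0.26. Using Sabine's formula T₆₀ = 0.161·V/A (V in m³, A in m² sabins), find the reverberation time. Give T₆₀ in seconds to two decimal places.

A = Σ Sᵢαᵢ = 99·0.05 + 99·0.89 + 198·0.26 = 144.54 m².
T₆₀ = 0.161·V/A = 0.161·426/144.54 = 0.475 s.

0.47 s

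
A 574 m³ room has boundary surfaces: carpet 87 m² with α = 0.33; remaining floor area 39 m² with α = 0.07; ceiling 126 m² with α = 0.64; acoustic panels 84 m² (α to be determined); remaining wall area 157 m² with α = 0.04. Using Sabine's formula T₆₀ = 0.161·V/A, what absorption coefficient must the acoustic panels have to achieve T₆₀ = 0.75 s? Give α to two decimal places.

Required total absorption A = 0.161·574/0.75 = 123.22 m².
Absorption from the other surfaces = 87·0.33 + 39·0.07 + 126·0.64 + 157·0.04 = 118.36 m², so the acoustic panels must supply 4.86 m² over 84 m².
α = 4.86/84 = 0.058.

0.06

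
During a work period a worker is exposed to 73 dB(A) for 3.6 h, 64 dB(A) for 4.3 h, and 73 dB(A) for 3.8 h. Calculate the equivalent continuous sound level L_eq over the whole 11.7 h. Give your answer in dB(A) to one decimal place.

Weight each interval's intensity by its duration and average over T = 11.7 h:
Σ tᵢ·10^(Lᵢ/10) = 3.6·10^(73/10) + 4.3·10^(64/10) + 3.8·10^(73/10) = 1.585e+08.
L_eq = 10·log₁₀(1.585e+08/11.7) = 71.32 dB(A).

71.3 dB(A)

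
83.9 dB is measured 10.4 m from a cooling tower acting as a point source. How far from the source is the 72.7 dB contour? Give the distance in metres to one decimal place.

37.8 m

For a point source L₁ − L₂ = 20·log₁₀(r₂/r₁), so r₂ = r₁·10^((L₁−L₂)/20).
r₂ = 10.4·10^((83.9−72.7)/20) = 10.4·10^(11.2/20) = 37.76 m.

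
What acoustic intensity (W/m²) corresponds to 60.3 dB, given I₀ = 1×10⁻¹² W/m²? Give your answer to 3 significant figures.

I = I₀·10^(L/10) = 10⁻¹² × 10^(60.3/10) = 10^(-5.970).

1.07e-06 W/m²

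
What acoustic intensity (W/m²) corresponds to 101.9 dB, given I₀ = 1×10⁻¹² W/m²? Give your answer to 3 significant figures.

0.0155 W/m²

I/I₀ = 10^(101.9/10) = 1.549e+10, so I = 1.549e+10 × 10⁻¹² W/m².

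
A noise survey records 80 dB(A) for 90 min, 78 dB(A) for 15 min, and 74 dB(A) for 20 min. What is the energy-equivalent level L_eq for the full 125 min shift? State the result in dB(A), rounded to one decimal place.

L_eq = 10·log₁₀[(1/T)·Σ tᵢ·10^(Lᵢ/10)] with T = 125 min.
Σ tᵢ·10^(Lᵢ/10) = 90·10^(80/10) + 15·10^(78/10) + 20·10^(74/10) = 1.045e+10.
L_eq = 10·log₁₀(1.045e+10/125) = 79.22 dB(A).

79.2 dB(A)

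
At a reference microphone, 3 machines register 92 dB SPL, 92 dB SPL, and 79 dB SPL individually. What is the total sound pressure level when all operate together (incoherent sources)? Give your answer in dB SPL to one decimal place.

95.1 dB SPL

Incoherent sources combine by intensity addition: L_total = 10·log₁₀(Σ 10^(L_i/10)).
Σ 10^(L/10) = 10^(92/10) + 10^(92/10) + 10^(79/10) = 3.249e+09.
L_total = 10·log₁₀(3.249e+09) = 95.12 dB SPL.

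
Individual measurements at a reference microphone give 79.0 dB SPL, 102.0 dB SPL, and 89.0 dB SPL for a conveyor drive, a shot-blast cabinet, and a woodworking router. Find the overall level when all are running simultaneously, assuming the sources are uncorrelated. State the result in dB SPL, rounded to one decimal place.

102.2 dB SPL

Incoherent sources combine by intensity addition: L_total = 10·log₁₀(Σ 10^(L_i/10)).
Σ 10^(L/10) = 10^(79.0/10) + 10^(102.0/10) + 10^(89.0/10) = 1.672e+10.
L_total = 10·log₁₀(1.672e+10) = 102.23 dB SPL.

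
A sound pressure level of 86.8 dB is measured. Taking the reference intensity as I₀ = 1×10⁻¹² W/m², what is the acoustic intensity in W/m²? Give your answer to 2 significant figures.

L = 10·log₁₀(I/I₀) ⇒ I = I₀·10^(L/10) = 10⁻¹² × 10^8.68.

0.00048 W/m²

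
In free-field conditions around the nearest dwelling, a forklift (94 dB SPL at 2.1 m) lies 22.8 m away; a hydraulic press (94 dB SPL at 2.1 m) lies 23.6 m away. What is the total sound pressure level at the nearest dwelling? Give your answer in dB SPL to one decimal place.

76.1 dB SPL

Apply inverse-square spreading to bring every level to the receiver, then sum 10^(L/10).
forklift: 94 − 20·log₁₀(22.8/2.1) = 94 − 20.71 = 73.29 dB SPL.
hydraulic press: 94 − 20·log₁₀(23.6/2.1) = 94 − 21.01 = 72.99 dB SPL.
Σ 10^(L/10) = 4.120e+07 → L_total = 10·log₁₀(4.120e+07) = 76.15 dB SPL.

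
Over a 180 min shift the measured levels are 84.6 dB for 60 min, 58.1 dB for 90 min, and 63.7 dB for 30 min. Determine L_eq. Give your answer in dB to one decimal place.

The energy average is taken in the linear domain: L_eq = 10·log₁₀[(Σ tᵢ·10^(Lᵢ/10))/T], T = 180 min.
Σ tᵢ·10^(Lᵢ/10) = 60·10^(84.6/10) + 90·10^(58.1/10) + 30·10^(63.7/10) = 1.743e+10.
L_eq = 10·log₁₀(1.743e+10/180) = 79.86 dB.

79.9 dB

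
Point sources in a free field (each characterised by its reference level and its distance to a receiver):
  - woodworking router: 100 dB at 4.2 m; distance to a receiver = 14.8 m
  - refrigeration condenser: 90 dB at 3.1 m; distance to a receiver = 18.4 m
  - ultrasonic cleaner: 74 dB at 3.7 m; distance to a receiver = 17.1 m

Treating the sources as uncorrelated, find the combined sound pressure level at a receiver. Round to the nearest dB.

89 dB

First find each source's level at the receiver (point-source: −20·log₁₀(r/r_ref)), then combine on an intensity basis.
woodworking router: 100 − 20·log₁₀(14.8/4.2) = 100 − 10.94 = 89.06 dB.
refrigeration condenser: 90 − 20·log₁₀(18.4/3.1) = 90 − 15.47 = 74.53 dB.
ultrasonic cleaner: 74 − 20·log₁₀(17.1/3.7) = 74 − 13.30 = 60.70 dB.
Σ 10^(L/10) = 8.349e+08 → L_total = 10·log₁₀(8.349e+08) = 89.22 dB.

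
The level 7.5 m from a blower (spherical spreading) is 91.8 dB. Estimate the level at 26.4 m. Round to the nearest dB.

81 dB

Point-source attenuation: ΔL = 20·log₁₀(r₂/r₁) = 20·log₁₀(26.4/7.5) = 10.931 dB.
L₂ = 91.8 − 20·log₁₀(26.4/7.5) = 91.8 − 10.931 = 80.87 dB.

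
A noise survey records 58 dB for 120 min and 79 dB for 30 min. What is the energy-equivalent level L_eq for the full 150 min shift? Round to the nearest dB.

Weight each interval's intensity by its duration and average over T = 150 min:
Σ tᵢ·10^(Lᵢ/10) = 120·10^(58/10) + 30·10^(79/10) = 2.459e+09.
L_eq = 10·log₁₀(2.459e+09/150) = 72.15 dB.

72 dB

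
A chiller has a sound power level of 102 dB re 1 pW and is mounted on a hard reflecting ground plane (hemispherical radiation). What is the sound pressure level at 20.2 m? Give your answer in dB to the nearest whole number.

68 dB

The power spreads over a hemisphere of area 2π·r², so L_p = L_w − 10·log₁₀(2π·r²).
2π·r² = 2564 m², 10·log₁₀ of that is 34.089 dB.
L_p = 102 − 34.089 = 67.91 dB.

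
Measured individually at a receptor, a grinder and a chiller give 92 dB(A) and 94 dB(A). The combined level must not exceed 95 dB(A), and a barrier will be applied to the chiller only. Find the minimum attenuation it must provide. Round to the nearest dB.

The untreated sources together contribute 10^(92/10) = 1.585e+09, i.e. 92.00 dB(A).
To meet 95 dB(A) overall, the treated chiller may contribute at most 10^(95/10) − 1.585e+09 = 1.577e+09, i.e. 91.98 dB(A).
So the chiller must be reduced from 94 to 91.98 dB(A): IL = 2.02 dB.

2 dB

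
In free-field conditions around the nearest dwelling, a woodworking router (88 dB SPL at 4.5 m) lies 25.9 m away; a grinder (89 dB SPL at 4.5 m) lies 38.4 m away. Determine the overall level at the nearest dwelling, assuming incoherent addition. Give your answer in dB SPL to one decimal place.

First find each source's level at the receiver (point-source: −20·log₁₀(r/r_ref)), then combine on an intensity basis.
woodworking router: 88 − 20·log₁₀(25.9/4.5) = 88 − 15.20 = 72.80 dB SPL.
grinder: 89 − 20·log₁₀(38.4/4.5) = 89 − 18.62 = 70.38 dB SPL.
Σ 10^(L/10) = 2.996e+07 → L_total = 10·log₁₀(2.996e+07) = 74.76 dB SPL.

74.8 dB SPL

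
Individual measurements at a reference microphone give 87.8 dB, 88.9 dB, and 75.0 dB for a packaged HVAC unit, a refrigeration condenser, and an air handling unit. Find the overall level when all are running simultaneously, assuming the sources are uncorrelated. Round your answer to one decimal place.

For uncorrelated sources the intensities add, so convert each level to linear form, sum, and take 10·log₁₀ of the total.
Σ 10^(L/10) = 10^(87.8/10) + 10^(88.9/10) + 10^(75.0/10) = 1.410e+09.
L_total = 10·log₁₀(1.410e+09) = 91.49 dB.

91.5 dB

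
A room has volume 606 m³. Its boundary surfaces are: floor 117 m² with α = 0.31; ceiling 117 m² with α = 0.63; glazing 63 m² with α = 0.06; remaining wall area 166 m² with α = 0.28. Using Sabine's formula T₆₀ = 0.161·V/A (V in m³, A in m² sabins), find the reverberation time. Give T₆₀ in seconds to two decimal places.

Summing Sᵢαᵢ: 117·0.31 + 117·0.63 + 63·0.06 + 166·0.28 = 160.24 m².
T₆₀ = 0.161·V/A = 0.161·606/160.24 = 0.609 s.

0.61 s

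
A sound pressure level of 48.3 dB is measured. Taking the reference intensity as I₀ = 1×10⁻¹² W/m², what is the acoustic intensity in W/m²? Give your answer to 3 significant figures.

6.76e-08 W/m²

L = 10·log₁₀(I/I₀) ⇒ I = I₀·10^(L/10) = 10⁻¹² × 10^4.83.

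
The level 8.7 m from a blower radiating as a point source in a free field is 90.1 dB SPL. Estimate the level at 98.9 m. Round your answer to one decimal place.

69.0 dB SPL

For a point source, L₂ = L₁ − 20·log₁₀(r₂/r₁).
L₂ = 90.1 − 20·log₁₀(98.9/8.7) = 90.1 − 21.114 = 68.99 dB SPL.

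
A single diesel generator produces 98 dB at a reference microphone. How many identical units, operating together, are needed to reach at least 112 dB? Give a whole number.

N identical sources give L₁ + 10·log₁₀ N, so require 10·log₁₀ N ≥ 112 − 98 = 14.0 dB.
N ≥ 10^(14.0/10) = 25.119, so N = 26.

26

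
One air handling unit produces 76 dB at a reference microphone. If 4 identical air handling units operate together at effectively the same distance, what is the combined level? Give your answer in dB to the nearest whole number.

With 4 equal, uncorrelated contributions the intensity is 4× that of one unit, giving a rise of 10·log₁₀ 4.
L_total = 76 + 10·log₁₀(4) = 76 + 6.021 = 82.02 dB.

82 dB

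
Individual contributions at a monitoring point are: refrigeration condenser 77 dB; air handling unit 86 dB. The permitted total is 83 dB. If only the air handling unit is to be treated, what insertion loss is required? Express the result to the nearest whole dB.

4 dB

The untreated sources together contribute 10^(77/10) = 5.012e+07, i.e. 77.00 dB.
The limit corresponds to 10^(83/10) = 1.995e+08; subtracting the fixed part leaves 1.494e+08 for the air handling unit, i.e. 81.74 dB.
So the air handling unit must be reduced from 86 to 81.74 dB: IL = 4.26 dB.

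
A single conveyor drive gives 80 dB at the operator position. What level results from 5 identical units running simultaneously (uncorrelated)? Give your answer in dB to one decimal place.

87.0 dB

L_total = L₁ + 10·log₁₀ N for N identical incoherent sources.
L_total = 80 + 10·log₁₀(5) = 80 + 6.990 = 86.99 dB.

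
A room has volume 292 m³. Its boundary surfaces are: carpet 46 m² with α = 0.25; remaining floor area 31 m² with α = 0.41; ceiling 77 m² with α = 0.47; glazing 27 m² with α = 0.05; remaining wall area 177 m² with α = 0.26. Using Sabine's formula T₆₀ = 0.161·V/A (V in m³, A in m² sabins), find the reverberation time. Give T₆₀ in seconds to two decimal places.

0.44 s

A = Σ Sᵢαᵢ = 46·0.25 + 31·0.41 + 77·0.47 + 27·0.05 + 177·0.26 = 107.77 m².
T₆₀ = 0.161 × 292 / 107.77 = 0.436 s.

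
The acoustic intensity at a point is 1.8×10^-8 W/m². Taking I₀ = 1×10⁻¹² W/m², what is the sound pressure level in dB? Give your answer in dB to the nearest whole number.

Dividing by I₀ shifts the exponent by 12: I/I₀ = 1.8×10^4.
L = 10·(0.2553 + 4) = 42.55 dB.

43 dB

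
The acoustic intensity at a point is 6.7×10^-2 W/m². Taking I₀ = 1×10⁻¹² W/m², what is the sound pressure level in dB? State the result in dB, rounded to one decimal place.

108.3 dB

L = 10·log₁₀(I/I₀) = 10·log₁₀(6.7×10^-2/10⁻¹²) = 10·log₁₀(6.7×10^10).
L = 10·(0.8261 + 10) = 108.26 dB.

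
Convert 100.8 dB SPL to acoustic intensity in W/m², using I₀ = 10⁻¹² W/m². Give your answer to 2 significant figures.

L = 10·log₁₀(I/I₀) ⇒ I = I₀·10^(L/10) = 10⁻¹² × 10^10.08.

0.012 W/m²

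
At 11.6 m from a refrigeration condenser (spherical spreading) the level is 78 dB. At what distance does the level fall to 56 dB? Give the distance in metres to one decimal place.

Point-source spreading drops the level by 20·log₁₀(r₂/r₁); inverting, r₂/r₁ = 10^(ΔL/20).
r₂ = 11.6·10^((78−56)/20) = 11.6·10^(22.0/20) = 146.04 m.

146.0 m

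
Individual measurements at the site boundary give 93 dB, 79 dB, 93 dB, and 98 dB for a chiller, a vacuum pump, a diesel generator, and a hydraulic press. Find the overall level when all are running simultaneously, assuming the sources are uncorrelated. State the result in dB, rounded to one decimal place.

For uncorrelated sources the intensities add, so convert each level to linear form, sum, and take 10·log₁₀ of the total.
Σ 10^(L/10) = 10^(93/10) + 10^(79/10) + 10^(93/10) + 10^(98/10) = 1.038e+10.
L_total = 10·log₁₀(1.038e+10) = 100.16 dB.

100.2 dB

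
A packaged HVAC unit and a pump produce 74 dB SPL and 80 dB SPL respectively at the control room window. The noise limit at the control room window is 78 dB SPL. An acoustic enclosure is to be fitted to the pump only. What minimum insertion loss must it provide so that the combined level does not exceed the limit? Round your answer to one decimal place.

4.2 dB

Everything except the pump sums to 10^(74/10) = 2.512e+07 in linear terms, 74.00 dB SPL.
To meet 78 dB SPL overall, the treated pump may contribute at most 10^(78/10) − 2.512e+07 = 3.798e+07, i.e. 75.80 dB SPL.
So the pump must be reduced from 80 to 75.80 dB SPL: IL = 4.20 dB.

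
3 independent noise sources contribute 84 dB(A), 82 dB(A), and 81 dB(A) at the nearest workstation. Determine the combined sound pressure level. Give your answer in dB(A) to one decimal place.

For uncorrelated sources the intensities add, so convert each level to linear form, sum, and take 10·log₁₀ of the total.
Σ 10^(L/10) = 10^(84/10) + 10^(82/10) + 10^(81/10) = 5.356e+08.
L_total = 10·log₁₀(5.356e+08) = 87.29 dB(A).

87.3 dB(A)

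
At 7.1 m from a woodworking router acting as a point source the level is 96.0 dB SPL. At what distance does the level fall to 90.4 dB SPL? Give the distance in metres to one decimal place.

13.5 m

Point-source spreading drops the level by 20·log₁₀(r₂/r₁); inverting, r₂/r₁ = 10^(ΔL/20).
r₂ = 7.1·10^((96.0−90.4)/20) = 7.1·10^(5.6/20) = 13.53 m.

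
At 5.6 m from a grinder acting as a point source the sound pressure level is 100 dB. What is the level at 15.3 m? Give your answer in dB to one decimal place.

Point-source attenuation: ΔL = 20·log₁₀(r₂/r₁) = 20·log₁₀(15.3/5.6) = 8.730 dB.
L₂ = 100 − 20·log₁₀(15.3/5.6) = 100 − 8.730 = 91.27 dB.

91.3 dB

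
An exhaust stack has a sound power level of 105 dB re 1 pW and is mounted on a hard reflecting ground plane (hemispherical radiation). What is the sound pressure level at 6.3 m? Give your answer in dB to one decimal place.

81.0 dB

The power spreads over a hemisphere of area 2π·r², so L_p = L_w − 10·log₁₀(2π·r²).
2π·r² = 249.4 m², 10·log₁₀ of that is 23.969 dB.
L_p = 105 − 23.969 = 81.03 dB.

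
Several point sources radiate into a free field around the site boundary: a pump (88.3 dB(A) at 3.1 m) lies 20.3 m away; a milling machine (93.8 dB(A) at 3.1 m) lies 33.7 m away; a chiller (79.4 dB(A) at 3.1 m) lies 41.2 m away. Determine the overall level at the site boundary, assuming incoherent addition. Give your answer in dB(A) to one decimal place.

Propagate each source to the receiver with L = L_ref − 20·log₁₀(r/r_ref), then add intensities.
pump: 88.3 − 20·log₁₀(20.3/3.1) = 88.3 − 16.32 = 71.98 dB(A).
milling machine: 93.8 − 20·log₁₀(33.7/3.1) = 93.8 − 20.73 = 73.07 dB(A).
chiller: 79.4 − 20·log₁₀(41.2/3.1) = 79.4 − 22.47 = 56.93 dB(A).
Σ 10^(L/10) = 3.656e+07 → L_total = 10·log₁₀(3.656e+07) = 75.63 dB(A).

75.6 dB(A)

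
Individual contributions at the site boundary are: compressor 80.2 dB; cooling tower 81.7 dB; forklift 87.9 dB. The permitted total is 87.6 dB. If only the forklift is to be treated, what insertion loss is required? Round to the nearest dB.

3 dB

The untreated sources together contribute 10^(80.2/10) + 10^(81.7/10) = 2.526e+08, i.e. 84.02 dB.
The limit corresponds to 10^(87.6/10) = 5.754e+08; subtracting the fixed part leaves 3.228e+08 for the forklift, i.e. 85.09 dB.
So the forklift must be reduced from 87.9 to 85.09 dB: IL = 2.81 dB.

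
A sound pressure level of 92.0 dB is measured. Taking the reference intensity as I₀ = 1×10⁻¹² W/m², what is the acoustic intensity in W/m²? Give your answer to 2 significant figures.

I/I₀ = 10^(92.0/10) = 1.585e+09, so I = 1.585e+09 × 10⁻¹² W/m².

0.0016 W/m²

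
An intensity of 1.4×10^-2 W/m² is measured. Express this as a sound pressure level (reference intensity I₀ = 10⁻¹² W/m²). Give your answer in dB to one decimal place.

101.5 dB

I/I₀ = 1.4×10^-2/10⁻¹² = 1.4×10^10, and L = 10·log₁₀(I/I₀).
L = 10·(0.1461 + 10) = 101.46 dB.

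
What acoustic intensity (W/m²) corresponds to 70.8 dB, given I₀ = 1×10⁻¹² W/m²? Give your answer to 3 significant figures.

1.20e-05 W/m²

L = 10·log₁₀(I/I₀) ⇒ I = I₀·10^(L/10) = 10⁻¹² × 10^7.08.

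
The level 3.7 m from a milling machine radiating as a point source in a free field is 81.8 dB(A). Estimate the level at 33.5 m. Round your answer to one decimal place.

Spherical spreading from a point source gives a 20·log₁₀(r₂/r₁) drop.
L₂ = 81.8 − 20·log₁₀(33.5/3.7) = 81.8 − 19.137 = 62.66 dB(A).

62.7 dB(A)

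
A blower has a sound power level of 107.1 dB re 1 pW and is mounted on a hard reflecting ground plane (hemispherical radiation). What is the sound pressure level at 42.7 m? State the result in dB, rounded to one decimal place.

L_p = L_w − 10·log₁₀(2π·r²) with r = 42.7 m.
2π·r² = 1.146e+04 m², 10·log₁₀ of that is 40.590 dB.
L_p = 107.1 − 40.590 = 66.51 dB.

66.5 dB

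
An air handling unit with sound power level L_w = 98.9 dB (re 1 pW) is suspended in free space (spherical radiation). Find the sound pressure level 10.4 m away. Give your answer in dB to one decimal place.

Free-field spherical radiation: L_p = L_w − 10·log₁₀(4π·r²), r = 10.4 m.
4π·r² = 1359 m², 10·log₁₀ of that is 31.333 dB.
L_p = 98.9 − 31.333 = 67.57 dB.

67.6 dB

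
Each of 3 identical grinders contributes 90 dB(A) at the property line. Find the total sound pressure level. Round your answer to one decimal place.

N identical incoherent sources raise the level by 10·log₁₀ N.
L_total = 90 + 10·log₁₀(3) = 90 + 4.771 = 94.77 dB(A).

94.8 dB(A)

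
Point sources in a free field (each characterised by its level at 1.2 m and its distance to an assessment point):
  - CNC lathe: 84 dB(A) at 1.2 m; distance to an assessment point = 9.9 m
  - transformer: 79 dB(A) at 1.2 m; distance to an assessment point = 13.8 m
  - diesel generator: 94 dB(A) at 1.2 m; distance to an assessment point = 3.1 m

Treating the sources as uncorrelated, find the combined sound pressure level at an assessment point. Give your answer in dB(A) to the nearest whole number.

86 dB(A)

First find each source's level at the receiver (point-source: −20·log₁₀(r/r_ref)), then combine on an intensity basis.
CNC lathe: 84 − 20·log₁₀(9.9/1.2) = 84 − 18.33 = 65.67 dB(A).
transformer: 79 − 20·log₁₀(13.8/1.2) = 79 − 21.21 = 57.79 dB(A).
diesel generator: 94 − 20·log₁₀(3.1/1.2) = 94 − 8.24 = 85.76 dB(A).
Σ 10^(L/10) = 3.807e+08 → L_total = 10·log₁₀(3.807e+08) = 85.81 dB(A).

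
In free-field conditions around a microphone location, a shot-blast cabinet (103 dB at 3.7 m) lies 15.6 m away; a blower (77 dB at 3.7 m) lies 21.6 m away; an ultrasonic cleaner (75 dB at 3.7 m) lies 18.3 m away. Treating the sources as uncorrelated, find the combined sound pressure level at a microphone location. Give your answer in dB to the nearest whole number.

First find each source's level at the receiver (point-source: −20·log₁₀(r/r_ref)), then combine on an intensity basis.
shot-blast cabinet: 103 − 20·log₁₀(15.6/3.7) = 103 − 12.50 = 90.50 dB.
blower: 77 − 20·log₁₀(21.6/3.7) = 77 − 15.33 = 61.67 dB.
ultrasonic cleaner: 75 − 20·log₁₀(18.3/3.7) = 75 − 13.88 = 61.12 dB.
Σ 10^(L/10) = 1.125e+09 → L_total = 10·log₁₀(1.125e+09) = 90.51 dB.

91 dB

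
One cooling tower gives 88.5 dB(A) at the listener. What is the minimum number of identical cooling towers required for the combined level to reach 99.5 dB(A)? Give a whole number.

Need L₁ + 10·log₁₀ N ≥ 99.5, i.e. log₁₀ N ≥ 1.10.
N ≥ 10^(11.0/10) = 12.589, so N = 13.

13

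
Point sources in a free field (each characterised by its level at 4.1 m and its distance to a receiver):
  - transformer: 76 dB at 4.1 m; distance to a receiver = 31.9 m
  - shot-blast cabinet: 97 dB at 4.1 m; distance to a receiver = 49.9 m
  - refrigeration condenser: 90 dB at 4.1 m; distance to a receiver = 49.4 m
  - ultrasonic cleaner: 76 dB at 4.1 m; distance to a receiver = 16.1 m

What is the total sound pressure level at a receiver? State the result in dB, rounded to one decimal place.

Apply inverse-square spreading to bring every level to the receiver, then sum 10^(L/10).
transformer: 76 − 20·log₁₀(31.9/4.1) = 76 − 17.82 = 58.18 dB.
shot-blast cabinet: 97 − 20·log₁₀(49.9/4.1) = 97 − 21.71 = 75.29 dB.
refrigeration condenser: 90 − 20·log₁₀(49.4/4.1) = 90 − 21.62 = 68.38 dB.
ultrasonic cleaner: 76 − 20·log₁₀(16.1/4.1) = 76 − 11.88 = 64.12 dB.
Σ 10^(L/10) = 4.396e+07 → L_total = 10·log₁₀(4.396e+07) = 76.43 dB.

76.4 dB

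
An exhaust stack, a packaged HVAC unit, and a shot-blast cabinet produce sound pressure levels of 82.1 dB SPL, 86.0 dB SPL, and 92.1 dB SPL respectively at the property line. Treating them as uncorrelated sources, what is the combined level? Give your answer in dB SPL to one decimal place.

93.4 dB SPL

Incoherent sources combine by intensity addition: L_total = 10·log₁₀(Σ 10^(L_i/10)).
Σ 10^(L/10) = 10^(82.1/10) + 10^(86.0/10) + 10^(92.1/10) = 2.182e+09.
L_total = 10·log₁₀(2.182e+09) = 93.39 dB SPL.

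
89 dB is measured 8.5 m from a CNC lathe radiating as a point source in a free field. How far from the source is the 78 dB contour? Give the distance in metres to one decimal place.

30.2 m

The 11.0 dB drop corresponds to a distance ratio of 10^(11.0/20) for a point source.
r₂ = 8.5·10^((89−78)/20) = 8.5·10^(11.0/20) = 30.16 m.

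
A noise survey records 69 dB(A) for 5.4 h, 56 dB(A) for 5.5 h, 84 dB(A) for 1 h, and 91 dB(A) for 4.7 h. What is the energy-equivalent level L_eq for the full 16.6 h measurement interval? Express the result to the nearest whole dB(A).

The energy average is taken in the linear domain: L_eq = 10·log₁₀[(Σ tᵢ·10^(Lᵢ/10))/T], T = 16.6 h.
Σ tᵢ·10^(Lᵢ/10) = 5.4·10^(69/10) + 5.5·10^(56/10) + 1·10^(84/10) + 4.7·10^(91/10) = 6.213e+09.
L_eq = 10·log₁₀(6.213e+09/16.6) = 85.73 dB(A).

86 dB(A)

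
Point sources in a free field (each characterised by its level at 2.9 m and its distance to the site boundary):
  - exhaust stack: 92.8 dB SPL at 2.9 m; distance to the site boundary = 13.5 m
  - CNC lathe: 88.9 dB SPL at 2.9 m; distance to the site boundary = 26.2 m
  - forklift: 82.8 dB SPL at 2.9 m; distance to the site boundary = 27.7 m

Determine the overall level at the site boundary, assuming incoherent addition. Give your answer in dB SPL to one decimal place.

80.0 dB SPL

Apply inverse-square spreading to bring every level to the receiver, then sum 10^(L/10).
exhaust stack: 92.8 − 20·log₁₀(13.5/2.9) = 92.8 − 13.36 = 79.44 dB SPL.
CNC lathe: 88.9 − 20·log₁₀(26.2/2.9) = 88.9 − 19.12 = 69.78 dB SPL.
forklift: 82.8 − 20·log₁₀(27.7/2.9) = 82.8 − 19.60 = 63.20 dB SPL.
Σ 10^(L/10) = 9.953e+07 → L_total = 10·log₁₀(9.953e+07) = 79.98 dB SPL.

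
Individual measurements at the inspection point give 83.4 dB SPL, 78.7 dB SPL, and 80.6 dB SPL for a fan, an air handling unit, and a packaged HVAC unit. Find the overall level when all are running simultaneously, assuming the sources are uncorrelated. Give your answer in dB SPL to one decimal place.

For uncorrelated sources the intensities add, so convert each level to linear form, sum, and take 10·log₁₀ of the total.
Σ 10^(L/10) = 10^(83.4/10) + 10^(78.7/10) + 10^(80.6/10) = 4.077e+08.
L_total = 10·log₁₀(4.077e+08) = 86.10 dB SPL.

86.1 dB SPL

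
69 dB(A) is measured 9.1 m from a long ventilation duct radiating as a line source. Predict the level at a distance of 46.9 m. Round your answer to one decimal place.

61.9 dB(A)

Line-source attenuation: ΔL = 10·log₁₀(r₂/r₁) = 10·log₁₀(46.9/9.1) = 7.121 dB.
L₂ = 69 − 10·log₁₀(46.9/9.1) = 69 − 7.121 = 61.88 dB(A).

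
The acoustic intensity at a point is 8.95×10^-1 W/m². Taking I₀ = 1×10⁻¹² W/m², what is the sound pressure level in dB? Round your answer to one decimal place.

Dividing by I₀ shifts the exponent by 12: I/I₀ = 8.95×10^11.
L = 10·(0.9518 + 11) = 119.52 dB.

119.5 dB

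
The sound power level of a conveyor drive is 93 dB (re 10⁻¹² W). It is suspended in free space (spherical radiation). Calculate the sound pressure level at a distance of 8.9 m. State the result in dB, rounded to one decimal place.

63.0 dB

L_p = L_w − 10·log₁₀(4π·r²) with r = 8.9 m.
4π·r² = 995.4 m², 10·log₁₀ of that is 29.980 dB.
L_p = 93 − 29.980 = 63.02 dB.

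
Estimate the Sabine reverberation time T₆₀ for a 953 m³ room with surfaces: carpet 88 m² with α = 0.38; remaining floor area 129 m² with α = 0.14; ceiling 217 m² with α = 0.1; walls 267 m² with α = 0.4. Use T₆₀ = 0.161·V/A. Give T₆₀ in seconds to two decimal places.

Summing Sᵢαᵢ: 88·0.38 + 129·0.14 + 217·0.1 + 267·0.4 = 180.00 m².
T₆₀ = 0.161·V/A = 0.161·953/180.00 = 0.852 s.

0.85 s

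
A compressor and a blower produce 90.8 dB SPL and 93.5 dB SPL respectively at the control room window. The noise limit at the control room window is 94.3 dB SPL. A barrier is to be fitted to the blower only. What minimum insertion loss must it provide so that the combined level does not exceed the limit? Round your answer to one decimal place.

1.8 dB

Everything except the blower sums to 10^(90.8/10) = 1.202e+09 in linear terms, 90.80 dB SPL.
The limit corresponds to 10^(94.3/10) = 2.692e+09; subtracting the fixed part leaves 1.489e+09 for the blower, i.e. 91.73 dB SPL.
Required insertion loss = 93.5 − 91.73 = 1.77 dB.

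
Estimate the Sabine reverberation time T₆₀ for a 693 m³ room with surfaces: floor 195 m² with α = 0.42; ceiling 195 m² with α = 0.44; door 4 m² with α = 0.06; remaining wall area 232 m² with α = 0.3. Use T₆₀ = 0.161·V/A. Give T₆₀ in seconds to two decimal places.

0.47 s

A = Σ Sᵢαᵢ = 195·0.42 + 195·0.44 + 4·0.06 + 232·0.3 = 237.54 m².
T₆₀ = 0.161 × 693 / 237.54 = 0.470 s.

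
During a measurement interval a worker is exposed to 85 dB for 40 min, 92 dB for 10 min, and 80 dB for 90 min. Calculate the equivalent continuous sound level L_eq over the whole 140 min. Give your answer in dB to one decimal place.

84.3 dB

The energy average is taken in the linear domain: L_eq = 10·log₁₀[(Σ tᵢ·10^(Lᵢ/10))/T], T = 140 min.
Σ tᵢ·10^(Lᵢ/10) = 40·10^(85/10) + 10·10^(92/10) + 90·10^(80/10) = 3.750e+10.
L_eq = 10·log₁₀(3.750e+10/140) = 84.28 dB.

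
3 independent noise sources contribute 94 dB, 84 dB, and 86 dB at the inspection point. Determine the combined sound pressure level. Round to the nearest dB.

95 dB

Incoherent sources combine by intensity addition: L_total = 10·log₁₀(Σ 10^(L_i/10)).
Σ 10^(L/10) = 10^(94/10) + 10^(84/10) + 10^(86/10) = 3.161e+09.
L_total = 10·log₁₀(3.161e+09) = 95.00 dB.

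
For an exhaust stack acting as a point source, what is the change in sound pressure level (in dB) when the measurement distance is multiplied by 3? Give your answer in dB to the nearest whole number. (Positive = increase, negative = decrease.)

-10 dB

Point-source spreading: ΔL = −20·log₁₀(r₂/r₁).
ΔL = −20·log₁₀(3) = -9.54 dB.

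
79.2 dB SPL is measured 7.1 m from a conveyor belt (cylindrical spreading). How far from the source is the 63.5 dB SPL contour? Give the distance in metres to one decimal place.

Line-source spreading drops the level by 10·log₁₀(r₂/r₁); inverting, r₂/r₁ = 10^(ΔL/10).
r₂ = 7.1·10^((79.2−63.5)/10) = 7.1·10^(15.7/10) = 263.79 m.

263.8 m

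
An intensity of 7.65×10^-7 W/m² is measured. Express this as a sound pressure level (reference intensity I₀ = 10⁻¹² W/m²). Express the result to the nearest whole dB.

L = 10·log₁₀(I/I₀) = 10·log₁₀(7.65×10^-7/10⁻¹²) = 10·log₁₀(7.65×10^5).
L = 10·(0.8837 + 5) = 58.84 dB.

59 dB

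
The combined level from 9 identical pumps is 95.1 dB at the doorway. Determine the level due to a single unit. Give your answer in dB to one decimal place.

9 equal contributions raise the level by 10·log₁₀ 9 = 9.542 dB, so each unit alone gives 95.1 − 9.542.

85.6 dB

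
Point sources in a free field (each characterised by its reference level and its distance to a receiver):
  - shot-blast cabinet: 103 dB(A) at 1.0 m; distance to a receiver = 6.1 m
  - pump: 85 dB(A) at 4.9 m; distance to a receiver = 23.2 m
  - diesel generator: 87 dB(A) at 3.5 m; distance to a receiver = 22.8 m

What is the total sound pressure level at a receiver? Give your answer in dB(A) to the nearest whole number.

Apply inverse-square spreading to bring every level to the receiver, then sum 10^(L/10).
shot-blast cabinet: 103 − 20·log₁₀(6.1/1.0) = 103 − 15.71 = 87.29 dB(A).
pump: 85 − 20·log₁₀(23.2/4.9) = 85 − 13.51 = 71.49 dB(A).
diesel generator: 87 − 20·log₁₀(22.8/3.5) = 87 − 16.28 = 70.72 dB(A).
Σ 10^(L/10) = 5.621e+08 → L_total = 10·log₁₀(5.621e+08) = 87.50 dB(A).

87 dB(A)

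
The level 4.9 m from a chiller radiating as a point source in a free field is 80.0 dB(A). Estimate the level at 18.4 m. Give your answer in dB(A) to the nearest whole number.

Point-source attenuation: ΔL = 20·log₁₀(r₂/r₁) = 20·log₁₀(18.4/4.9) = 11.492 dB.
L₂ = 80.0 − 20·log₁₀(18.4/4.9) = 80.0 − 11.492 = 68.51 dB(A).

69 dB(A)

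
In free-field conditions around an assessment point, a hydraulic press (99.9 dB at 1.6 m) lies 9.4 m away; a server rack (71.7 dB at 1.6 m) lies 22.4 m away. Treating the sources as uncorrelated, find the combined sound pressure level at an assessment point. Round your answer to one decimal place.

Apply inverse-square spreading to bring every level to the receiver, then sum 10^(L/10).
hydraulic press: 99.9 − 20·log₁₀(9.4/1.6) = 99.9 − 15.38 = 84.52 dB.
server rack: 71.7 − 20·log₁₀(22.4/1.6) = 71.7 − 22.92 = 48.78 dB.
Σ 10^(L/10) = 2.832e+08 → L_total = 10·log₁₀(2.832e+08) = 84.52 dB.

84.5 dB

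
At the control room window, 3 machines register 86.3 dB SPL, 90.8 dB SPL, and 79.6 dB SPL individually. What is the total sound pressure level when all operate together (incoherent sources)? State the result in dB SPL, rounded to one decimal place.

92.4 dB SPL

Incoherent sources combine by intensity addition: L_total = 10·log₁₀(Σ 10^(L_i/10)).
Σ 10^(L/10) = 10^(86.3/10) + 10^(90.8/10) + 10^(79.6/10) = 1.720e+09.
L_total = 10·log₁₀(1.720e+09) = 92.36 dB SPL.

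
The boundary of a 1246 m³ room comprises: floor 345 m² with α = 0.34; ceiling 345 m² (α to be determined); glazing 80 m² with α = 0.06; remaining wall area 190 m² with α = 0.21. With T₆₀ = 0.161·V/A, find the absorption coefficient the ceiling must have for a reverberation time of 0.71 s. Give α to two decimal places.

From T₆₀ = 0.161·V/A, the target T₆₀ = 0.71 s needs A = 0.161·1246/0.71 = 282.54 m².
Absorption from the other surfaces = 345·0.34 + 80·0.06 + 190·0.21 = 162.00 m², so the ceiling must supply 120.54 m² over 345 m².
α = 120.54/345 = 0.349.

0.35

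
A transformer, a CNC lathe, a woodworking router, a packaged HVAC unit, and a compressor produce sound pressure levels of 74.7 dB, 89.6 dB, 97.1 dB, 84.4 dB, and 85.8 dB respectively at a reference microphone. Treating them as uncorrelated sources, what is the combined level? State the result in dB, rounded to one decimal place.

For uncorrelated sources the intensities add, so convert each level to linear form, sum, and take 10·log₁₀ of the total.
Σ 10^(L/10) = 10^(74.7/10) + 10^(89.6/10) + 10^(97.1/10) + 10^(84.4/10) + 10^(85.8/10) = 6.726e+09.
L_total = 10·log₁₀(6.726e+09) = 98.28 dB.

98.3 dB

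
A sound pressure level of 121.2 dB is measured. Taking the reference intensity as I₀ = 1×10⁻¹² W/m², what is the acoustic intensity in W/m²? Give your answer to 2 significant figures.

1.3 W/m²

L = 10·log₁₀(I/I₀) ⇒ I = I₀·10^(L/10) = 10⁻¹² × 10^12.12.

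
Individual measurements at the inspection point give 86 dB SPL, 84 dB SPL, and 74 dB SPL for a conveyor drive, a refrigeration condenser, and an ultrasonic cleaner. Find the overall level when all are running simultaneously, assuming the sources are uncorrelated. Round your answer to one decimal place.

88.3 dB SPL

For uncorrelated sources the intensities add, so convert each level to linear form, sum, and take 10·log₁₀ of the total.
Σ 10^(L/10) = 10^(86/10) + 10^(84/10) + 10^(74/10) = 6.744e+08.
L_total = 10·log₁₀(6.744e+08) = 88.29 dB SPL.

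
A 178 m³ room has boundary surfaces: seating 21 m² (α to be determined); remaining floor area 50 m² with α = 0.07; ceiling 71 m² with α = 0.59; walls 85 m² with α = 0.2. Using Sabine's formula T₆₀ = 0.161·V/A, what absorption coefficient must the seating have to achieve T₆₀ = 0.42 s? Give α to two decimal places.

0.28

A = 0.161·V/T₆₀ = 0.161·178/0.42 = 68.23 m² sabins.
Absorption from the other surfaces = 50·0.07 + 71·0.59 + 85·0.2 = 62.39 m², so the seating must supply 5.84 m² over 21 m².
α = 5.84/21 = 0.278.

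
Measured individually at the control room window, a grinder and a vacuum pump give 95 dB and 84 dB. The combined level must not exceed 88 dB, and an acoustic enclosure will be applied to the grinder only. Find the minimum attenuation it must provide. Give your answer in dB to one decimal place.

9.2 dB

Fixed contribution from the other source: Σ 10^(L/10) = 10^(84/10) = 2.512e+08 (84.00 dB).
The limit corresponds to 10^(88/10) = 6.310e+08; subtracting the fixed part leaves 3.798e+08 for the grinder, i.e. 85.80 dB.
Required insertion loss = 95 − 85.80 = 9.20 dB.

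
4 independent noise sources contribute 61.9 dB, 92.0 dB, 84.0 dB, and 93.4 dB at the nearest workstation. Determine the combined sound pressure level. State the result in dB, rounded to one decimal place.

For uncorrelated sources the intensities add, so convert each level to linear form, sum, and take 10·log₁₀ of the total.
Σ 10^(L/10) = 10^(61.9/10) + 10^(92.0/10) + 10^(84.0/10) + 10^(93.4/10) = 4.025e+09.
L_total = 10·log₁₀(4.025e+09) = 96.05 dB.

96.0 dB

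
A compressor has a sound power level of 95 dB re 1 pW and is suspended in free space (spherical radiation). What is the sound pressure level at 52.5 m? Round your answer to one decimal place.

49.6 dB

Free-field spherical radiation: L_p = L_w − 10·log₁₀(4π·r²), r = 52.5 m.
4π·r² = 3.464e+04 m², 10·log₁₀ of that is 45.395 dB.
L_p = 95 − 45.395 = 49.60 dB.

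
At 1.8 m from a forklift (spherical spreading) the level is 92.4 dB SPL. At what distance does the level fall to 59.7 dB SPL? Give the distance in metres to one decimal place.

77.7 m

For a point source L₁ − L₂ = 20·log₁₀(r₂/r₁), so r₂ = r₁·10^((L₁−L₂)/20).
r₂ = 1.8·10^((92.4−59.7)/20) = 1.8·10^(32.7/20) = 77.67 m.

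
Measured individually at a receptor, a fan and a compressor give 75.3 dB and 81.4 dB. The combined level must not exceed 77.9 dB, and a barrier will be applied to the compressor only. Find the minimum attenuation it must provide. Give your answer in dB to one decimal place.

Fixed contribution from the other source: Σ 10^(L/10) = 10^(75.3/10) = 3.388e+07 (75.30 dB).
The limit corresponds to 10^(77.9/10) = 6.166e+07; subtracting the fixed part leaves 2.778e+07 for the compressor, i.e. 74.44 dB.
Required insertion loss = 81.4 − 74.44 = 6.96 dB.

7.0 dB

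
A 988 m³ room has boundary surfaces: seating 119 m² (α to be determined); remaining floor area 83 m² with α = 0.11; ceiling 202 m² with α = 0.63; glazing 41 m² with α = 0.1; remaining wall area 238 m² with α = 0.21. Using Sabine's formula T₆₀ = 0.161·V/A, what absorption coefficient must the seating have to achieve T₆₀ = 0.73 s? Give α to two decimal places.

Required total absorption A = 0.161·988/0.73 = 217.90 m².
Absorption from the other surfaces = 83·0.11 + 202·0.63 + 41·0.1 + 238·0.21 = 190.47 m², so the seating must supply 27.43 m² over 119 m².
α = 27.43/119 = 0.231.

0.23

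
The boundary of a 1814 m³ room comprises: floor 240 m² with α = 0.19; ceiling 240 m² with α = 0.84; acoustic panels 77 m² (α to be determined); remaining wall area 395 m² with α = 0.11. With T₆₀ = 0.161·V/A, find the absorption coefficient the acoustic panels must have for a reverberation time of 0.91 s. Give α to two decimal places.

A = 0.161·V/T₆₀ = 0.161·1814/0.91 = 320.94 m² sabins.
Absorption from the other surfaces = 240·0.19 + 240·0.84 + 395·0.11 = 290.65 m², so the acoustic panels must supply 30.29 m² over 77 m².
α = 30.29/77 = 0.393.

0.39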